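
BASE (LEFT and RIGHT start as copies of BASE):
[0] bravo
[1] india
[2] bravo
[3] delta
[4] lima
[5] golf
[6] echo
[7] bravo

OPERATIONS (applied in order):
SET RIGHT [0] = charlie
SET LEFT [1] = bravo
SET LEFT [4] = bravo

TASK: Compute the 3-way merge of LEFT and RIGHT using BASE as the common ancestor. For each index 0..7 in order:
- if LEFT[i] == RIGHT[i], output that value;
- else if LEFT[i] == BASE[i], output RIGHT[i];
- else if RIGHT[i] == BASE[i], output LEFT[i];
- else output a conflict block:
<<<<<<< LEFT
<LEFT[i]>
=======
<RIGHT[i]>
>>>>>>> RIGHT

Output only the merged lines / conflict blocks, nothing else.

Answer: charlie
bravo
bravo
delta
bravo
golf
echo
bravo

Derivation:
Final LEFT:  [bravo, bravo, bravo, delta, bravo, golf, echo, bravo]
Final RIGHT: [charlie, india, bravo, delta, lima, golf, echo, bravo]
i=0: L=bravo=BASE, R=charlie -> take RIGHT -> charlie
i=1: L=bravo, R=india=BASE -> take LEFT -> bravo
i=2: L=bravo R=bravo -> agree -> bravo
i=3: L=delta R=delta -> agree -> delta
i=4: L=bravo, R=lima=BASE -> take LEFT -> bravo
i=5: L=golf R=golf -> agree -> golf
i=6: L=echo R=echo -> agree -> echo
i=7: L=bravo R=bravo -> agree -> bravo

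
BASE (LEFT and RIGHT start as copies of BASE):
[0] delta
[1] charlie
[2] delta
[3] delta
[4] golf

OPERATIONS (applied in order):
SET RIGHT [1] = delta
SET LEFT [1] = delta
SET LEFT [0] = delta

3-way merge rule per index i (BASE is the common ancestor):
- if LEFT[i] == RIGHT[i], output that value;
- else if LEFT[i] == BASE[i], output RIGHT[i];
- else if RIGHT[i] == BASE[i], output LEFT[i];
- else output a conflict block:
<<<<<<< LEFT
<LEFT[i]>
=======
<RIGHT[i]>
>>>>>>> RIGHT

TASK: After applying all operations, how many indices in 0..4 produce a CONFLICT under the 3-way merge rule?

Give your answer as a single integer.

Answer: 0

Derivation:
Final LEFT:  [delta, delta, delta, delta, golf]
Final RIGHT: [delta, delta, delta, delta, golf]
i=0: L=delta R=delta -> agree -> delta
i=1: L=delta R=delta -> agree -> delta
i=2: L=delta R=delta -> agree -> delta
i=3: L=delta R=delta -> agree -> delta
i=4: L=golf R=golf -> agree -> golf
Conflict count: 0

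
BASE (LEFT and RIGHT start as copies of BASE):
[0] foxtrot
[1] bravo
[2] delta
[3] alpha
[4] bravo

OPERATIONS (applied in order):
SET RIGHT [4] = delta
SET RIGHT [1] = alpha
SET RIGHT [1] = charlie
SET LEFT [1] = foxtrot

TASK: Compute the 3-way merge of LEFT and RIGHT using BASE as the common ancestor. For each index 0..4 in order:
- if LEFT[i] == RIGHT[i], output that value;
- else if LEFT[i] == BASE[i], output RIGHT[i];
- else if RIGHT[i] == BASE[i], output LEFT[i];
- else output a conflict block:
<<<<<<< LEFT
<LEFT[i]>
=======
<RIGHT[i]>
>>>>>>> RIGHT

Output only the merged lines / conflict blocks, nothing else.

Answer: foxtrot
<<<<<<< LEFT
foxtrot
=======
charlie
>>>>>>> RIGHT
delta
alpha
delta

Derivation:
Final LEFT:  [foxtrot, foxtrot, delta, alpha, bravo]
Final RIGHT: [foxtrot, charlie, delta, alpha, delta]
i=0: L=foxtrot R=foxtrot -> agree -> foxtrot
i=1: BASE=bravo L=foxtrot R=charlie all differ -> CONFLICT
i=2: L=delta R=delta -> agree -> delta
i=3: L=alpha R=alpha -> agree -> alpha
i=4: L=bravo=BASE, R=delta -> take RIGHT -> delta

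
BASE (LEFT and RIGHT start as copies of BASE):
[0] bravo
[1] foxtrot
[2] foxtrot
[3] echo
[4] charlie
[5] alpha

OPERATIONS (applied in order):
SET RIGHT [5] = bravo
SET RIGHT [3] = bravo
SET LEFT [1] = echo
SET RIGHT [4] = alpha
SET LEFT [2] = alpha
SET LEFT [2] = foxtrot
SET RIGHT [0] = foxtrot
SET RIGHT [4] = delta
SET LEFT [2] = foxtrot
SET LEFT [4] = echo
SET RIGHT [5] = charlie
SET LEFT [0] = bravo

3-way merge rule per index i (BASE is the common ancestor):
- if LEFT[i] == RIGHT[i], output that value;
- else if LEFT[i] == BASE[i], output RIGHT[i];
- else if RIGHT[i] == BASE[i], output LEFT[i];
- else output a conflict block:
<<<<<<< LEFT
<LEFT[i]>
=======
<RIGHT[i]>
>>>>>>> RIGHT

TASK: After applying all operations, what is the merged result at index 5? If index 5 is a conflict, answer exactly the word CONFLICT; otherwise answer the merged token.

Final LEFT:  [bravo, echo, foxtrot, echo, echo, alpha]
Final RIGHT: [foxtrot, foxtrot, foxtrot, bravo, delta, charlie]
i=0: L=bravo=BASE, R=foxtrot -> take RIGHT -> foxtrot
i=1: L=echo, R=foxtrot=BASE -> take LEFT -> echo
i=2: L=foxtrot R=foxtrot -> agree -> foxtrot
i=3: L=echo=BASE, R=bravo -> take RIGHT -> bravo
i=4: BASE=charlie L=echo R=delta all differ -> CONFLICT
i=5: L=alpha=BASE, R=charlie -> take RIGHT -> charlie
Index 5 -> charlie

Answer: charlie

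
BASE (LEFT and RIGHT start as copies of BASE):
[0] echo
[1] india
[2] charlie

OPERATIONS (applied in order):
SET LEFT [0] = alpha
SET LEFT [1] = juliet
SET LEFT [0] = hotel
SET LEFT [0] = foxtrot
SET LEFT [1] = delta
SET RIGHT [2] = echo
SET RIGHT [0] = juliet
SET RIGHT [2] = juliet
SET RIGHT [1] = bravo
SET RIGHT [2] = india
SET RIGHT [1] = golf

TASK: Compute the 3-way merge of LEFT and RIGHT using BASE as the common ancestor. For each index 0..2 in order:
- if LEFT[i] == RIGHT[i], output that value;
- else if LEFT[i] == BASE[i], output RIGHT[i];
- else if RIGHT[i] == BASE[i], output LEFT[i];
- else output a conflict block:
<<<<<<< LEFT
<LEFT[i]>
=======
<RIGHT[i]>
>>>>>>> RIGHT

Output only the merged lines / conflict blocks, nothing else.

Final LEFT:  [foxtrot, delta, charlie]
Final RIGHT: [juliet, golf, india]
i=0: BASE=echo L=foxtrot R=juliet all differ -> CONFLICT
i=1: BASE=india L=delta R=golf all differ -> CONFLICT
i=2: L=charlie=BASE, R=india -> take RIGHT -> india

Answer: <<<<<<< LEFT
foxtrot
=======
juliet
>>>>>>> RIGHT
<<<<<<< LEFT
delta
=======
golf
>>>>>>> RIGHT
india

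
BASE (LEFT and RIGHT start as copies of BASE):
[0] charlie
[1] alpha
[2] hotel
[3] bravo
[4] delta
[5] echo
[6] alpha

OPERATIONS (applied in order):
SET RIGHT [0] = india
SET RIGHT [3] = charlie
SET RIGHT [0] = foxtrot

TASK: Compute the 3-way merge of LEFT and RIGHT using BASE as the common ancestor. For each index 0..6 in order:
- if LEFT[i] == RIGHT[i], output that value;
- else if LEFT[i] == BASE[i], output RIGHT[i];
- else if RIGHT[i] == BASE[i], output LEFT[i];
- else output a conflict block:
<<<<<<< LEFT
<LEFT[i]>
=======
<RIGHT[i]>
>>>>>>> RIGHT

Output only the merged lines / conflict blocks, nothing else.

Final LEFT:  [charlie, alpha, hotel, bravo, delta, echo, alpha]
Final RIGHT: [foxtrot, alpha, hotel, charlie, delta, echo, alpha]
i=0: L=charlie=BASE, R=foxtrot -> take RIGHT -> foxtrot
i=1: L=alpha R=alpha -> agree -> alpha
i=2: L=hotel R=hotel -> agree -> hotel
i=3: L=bravo=BASE, R=charlie -> take RIGHT -> charlie
i=4: L=delta R=delta -> agree -> delta
i=5: L=echo R=echo -> agree -> echo
i=6: L=alpha R=alpha -> agree -> alpha

Answer: foxtrot
alpha
hotel
charlie
delta
echo
alpha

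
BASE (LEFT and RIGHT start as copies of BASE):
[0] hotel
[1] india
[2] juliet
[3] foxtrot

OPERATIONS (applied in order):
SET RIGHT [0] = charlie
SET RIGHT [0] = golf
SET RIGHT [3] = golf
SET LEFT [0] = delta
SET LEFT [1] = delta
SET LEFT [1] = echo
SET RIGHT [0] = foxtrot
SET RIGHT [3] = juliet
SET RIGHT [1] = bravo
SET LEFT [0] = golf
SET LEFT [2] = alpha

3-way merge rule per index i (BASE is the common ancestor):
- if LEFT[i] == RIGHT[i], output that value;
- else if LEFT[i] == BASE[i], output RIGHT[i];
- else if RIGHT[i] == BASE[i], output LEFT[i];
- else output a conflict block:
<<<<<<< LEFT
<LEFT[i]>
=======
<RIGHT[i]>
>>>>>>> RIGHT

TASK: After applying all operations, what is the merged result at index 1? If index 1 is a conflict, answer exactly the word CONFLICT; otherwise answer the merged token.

Final LEFT:  [golf, echo, alpha, foxtrot]
Final RIGHT: [foxtrot, bravo, juliet, juliet]
i=0: BASE=hotel L=golf R=foxtrot all differ -> CONFLICT
i=1: BASE=india L=echo R=bravo all differ -> CONFLICT
i=2: L=alpha, R=juliet=BASE -> take LEFT -> alpha
i=3: L=foxtrot=BASE, R=juliet -> take RIGHT -> juliet
Index 1 -> CONFLICT

Answer: CONFLICT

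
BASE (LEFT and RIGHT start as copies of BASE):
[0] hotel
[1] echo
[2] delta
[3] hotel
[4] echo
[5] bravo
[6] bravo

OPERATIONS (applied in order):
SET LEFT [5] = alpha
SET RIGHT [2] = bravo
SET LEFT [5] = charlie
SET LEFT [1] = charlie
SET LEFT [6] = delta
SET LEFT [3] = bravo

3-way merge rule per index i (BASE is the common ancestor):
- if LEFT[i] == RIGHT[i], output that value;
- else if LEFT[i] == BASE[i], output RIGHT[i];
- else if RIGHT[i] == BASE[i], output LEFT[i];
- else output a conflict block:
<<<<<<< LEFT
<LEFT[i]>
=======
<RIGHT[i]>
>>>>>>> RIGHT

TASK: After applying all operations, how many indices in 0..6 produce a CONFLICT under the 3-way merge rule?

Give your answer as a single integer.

Final LEFT:  [hotel, charlie, delta, bravo, echo, charlie, delta]
Final RIGHT: [hotel, echo, bravo, hotel, echo, bravo, bravo]
i=0: L=hotel R=hotel -> agree -> hotel
i=1: L=charlie, R=echo=BASE -> take LEFT -> charlie
i=2: L=delta=BASE, R=bravo -> take RIGHT -> bravo
i=3: L=bravo, R=hotel=BASE -> take LEFT -> bravo
i=4: L=echo R=echo -> agree -> echo
i=5: L=charlie, R=bravo=BASE -> take LEFT -> charlie
i=6: L=delta, R=bravo=BASE -> take LEFT -> delta
Conflict count: 0

Answer: 0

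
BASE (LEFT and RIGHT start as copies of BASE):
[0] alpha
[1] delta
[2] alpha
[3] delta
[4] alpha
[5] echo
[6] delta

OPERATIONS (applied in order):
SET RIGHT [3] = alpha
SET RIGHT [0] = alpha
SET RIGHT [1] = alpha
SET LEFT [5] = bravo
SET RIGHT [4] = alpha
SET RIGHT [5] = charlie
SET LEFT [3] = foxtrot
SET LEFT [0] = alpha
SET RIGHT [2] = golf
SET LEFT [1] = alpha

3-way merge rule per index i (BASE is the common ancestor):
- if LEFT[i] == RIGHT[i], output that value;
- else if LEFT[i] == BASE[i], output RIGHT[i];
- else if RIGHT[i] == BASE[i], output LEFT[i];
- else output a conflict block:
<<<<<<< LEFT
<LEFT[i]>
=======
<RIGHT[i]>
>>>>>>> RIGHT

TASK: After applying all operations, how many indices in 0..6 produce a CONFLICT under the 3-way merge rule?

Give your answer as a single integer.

Final LEFT:  [alpha, alpha, alpha, foxtrot, alpha, bravo, delta]
Final RIGHT: [alpha, alpha, golf, alpha, alpha, charlie, delta]
i=0: L=alpha R=alpha -> agree -> alpha
i=1: L=alpha R=alpha -> agree -> alpha
i=2: L=alpha=BASE, R=golf -> take RIGHT -> golf
i=3: BASE=delta L=foxtrot R=alpha all differ -> CONFLICT
i=4: L=alpha R=alpha -> agree -> alpha
i=5: BASE=echo L=bravo R=charlie all differ -> CONFLICT
i=6: L=delta R=delta -> agree -> delta
Conflict count: 2

Answer: 2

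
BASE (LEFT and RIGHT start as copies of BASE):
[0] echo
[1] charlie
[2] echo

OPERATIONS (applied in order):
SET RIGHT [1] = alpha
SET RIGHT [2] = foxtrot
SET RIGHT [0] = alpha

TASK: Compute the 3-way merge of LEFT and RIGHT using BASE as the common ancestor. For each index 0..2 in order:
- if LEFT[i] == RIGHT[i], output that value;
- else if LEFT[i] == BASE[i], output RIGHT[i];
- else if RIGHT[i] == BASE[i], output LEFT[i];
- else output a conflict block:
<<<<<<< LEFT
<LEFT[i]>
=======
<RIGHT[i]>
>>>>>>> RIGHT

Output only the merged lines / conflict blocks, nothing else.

Final LEFT:  [echo, charlie, echo]
Final RIGHT: [alpha, alpha, foxtrot]
i=0: L=echo=BASE, R=alpha -> take RIGHT -> alpha
i=1: L=charlie=BASE, R=alpha -> take RIGHT -> alpha
i=2: L=echo=BASE, R=foxtrot -> take RIGHT -> foxtrot

Answer: alpha
alpha
foxtrot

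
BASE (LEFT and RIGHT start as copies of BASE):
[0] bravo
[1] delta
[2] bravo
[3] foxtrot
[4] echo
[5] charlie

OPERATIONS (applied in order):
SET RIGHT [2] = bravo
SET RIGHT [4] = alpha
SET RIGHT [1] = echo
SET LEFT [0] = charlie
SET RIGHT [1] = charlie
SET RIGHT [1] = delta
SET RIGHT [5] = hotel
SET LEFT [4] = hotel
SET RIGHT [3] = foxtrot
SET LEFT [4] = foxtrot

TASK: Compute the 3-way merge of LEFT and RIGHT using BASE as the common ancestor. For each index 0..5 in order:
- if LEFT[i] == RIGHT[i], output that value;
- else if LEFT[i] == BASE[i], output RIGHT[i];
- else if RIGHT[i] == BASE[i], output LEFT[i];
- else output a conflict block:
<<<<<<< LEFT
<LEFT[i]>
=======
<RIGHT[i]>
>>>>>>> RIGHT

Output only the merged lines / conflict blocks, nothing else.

Answer: charlie
delta
bravo
foxtrot
<<<<<<< LEFT
foxtrot
=======
alpha
>>>>>>> RIGHT
hotel

Derivation:
Final LEFT:  [charlie, delta, bravo, foxtrot, foxtrot, charlie]
Final RIGHT: [bravo, delta, bravo, foxtrot, alpha, hotel]
i=0: L=charlie, R=bravo=BASE -> take LEFT -> charlie
i=1: L=delta R=delta -> agree -> delta
i=2: L=bravo R=bravo -> agree -> bravo
i=3: L=foxtrot R=foxtrot -> agree -> foxtrot
i=4: BASE=echo L=foxtrot R=alpha all differ -> CONFLICT
i=5: L=charlie=BASE, R=hotel -> take RIGHT -> hotel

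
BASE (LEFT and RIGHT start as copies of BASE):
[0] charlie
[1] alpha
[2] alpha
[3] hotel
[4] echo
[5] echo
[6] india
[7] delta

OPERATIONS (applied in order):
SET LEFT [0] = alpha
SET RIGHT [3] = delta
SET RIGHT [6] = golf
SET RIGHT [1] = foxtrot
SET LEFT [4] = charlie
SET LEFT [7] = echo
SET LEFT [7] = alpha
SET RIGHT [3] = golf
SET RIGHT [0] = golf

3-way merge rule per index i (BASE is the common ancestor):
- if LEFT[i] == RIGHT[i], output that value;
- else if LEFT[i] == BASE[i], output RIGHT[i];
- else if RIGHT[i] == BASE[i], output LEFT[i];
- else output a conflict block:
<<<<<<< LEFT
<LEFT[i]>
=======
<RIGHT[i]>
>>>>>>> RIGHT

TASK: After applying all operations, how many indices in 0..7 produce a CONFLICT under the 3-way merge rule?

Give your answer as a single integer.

Final LEFT:  [alpha, alpha, alpha, hotel, charlie, echo, india, alpha]
Final RIGHT: [golf, foxtrot, alpha, golf, echo, echo, golf, delta]
i=0: BASE=charlie L=alpha R=golf all differ -> CONFLICT
i=1: L=alpha=BASE, R=foxtrot -> take RIGHT -> foxtrot
i=2: L=alpha R=alpha -> agree -> alpha
i=3: L=hotel=BASE, R=golf -> take RIGHT -> golf
i=4: L=charlie, R=echo=BASE -> take LEFT -> charlie
i=5: L=echo R=echo -> agree -> echo
i=6: L=india=BASE, R=golf -> take RIGHT -> golf
i=7: L=alpha, R=delta=BASE -> take LEFT -> alpha
Conflict count: 1

Answer: 1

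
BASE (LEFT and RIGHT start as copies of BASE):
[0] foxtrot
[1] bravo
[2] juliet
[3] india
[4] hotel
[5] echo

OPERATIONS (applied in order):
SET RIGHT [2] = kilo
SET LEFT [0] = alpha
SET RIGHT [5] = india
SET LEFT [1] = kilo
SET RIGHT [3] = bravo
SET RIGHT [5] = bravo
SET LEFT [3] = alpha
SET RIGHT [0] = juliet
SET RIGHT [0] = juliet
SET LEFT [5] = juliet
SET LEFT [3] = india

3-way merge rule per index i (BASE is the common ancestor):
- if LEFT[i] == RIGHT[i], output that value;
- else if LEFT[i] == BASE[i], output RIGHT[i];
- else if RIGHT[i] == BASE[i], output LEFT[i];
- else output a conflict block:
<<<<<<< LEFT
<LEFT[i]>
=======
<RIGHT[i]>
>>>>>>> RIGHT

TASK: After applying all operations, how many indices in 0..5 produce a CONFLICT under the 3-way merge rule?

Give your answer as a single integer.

Final LEFT:  [alpha, kilo, juliet, india, hotel, juliet]
Final RIGHT: [juliet, bravo, kilo, bravo, hotel, bravo]
i=0: BASE=foxtrot L=alpha R=juliet all differ -> CONFLICT
i=1: L=kilo, R=bravo=BASE -> take LEFT -> kilo
i=2: L=juliet=BASE, R=kilo -> take RIGHT -> kilo
i=3: L=india=BASE, R=bravo -> take RIGHT -> bravo
i=4: L=hotel R=hotel -> agree -> hotel
i=5: BASE=echo L=juliet R=bravo all differ -> CONFLICT
Conflict count: 2

Answer: 2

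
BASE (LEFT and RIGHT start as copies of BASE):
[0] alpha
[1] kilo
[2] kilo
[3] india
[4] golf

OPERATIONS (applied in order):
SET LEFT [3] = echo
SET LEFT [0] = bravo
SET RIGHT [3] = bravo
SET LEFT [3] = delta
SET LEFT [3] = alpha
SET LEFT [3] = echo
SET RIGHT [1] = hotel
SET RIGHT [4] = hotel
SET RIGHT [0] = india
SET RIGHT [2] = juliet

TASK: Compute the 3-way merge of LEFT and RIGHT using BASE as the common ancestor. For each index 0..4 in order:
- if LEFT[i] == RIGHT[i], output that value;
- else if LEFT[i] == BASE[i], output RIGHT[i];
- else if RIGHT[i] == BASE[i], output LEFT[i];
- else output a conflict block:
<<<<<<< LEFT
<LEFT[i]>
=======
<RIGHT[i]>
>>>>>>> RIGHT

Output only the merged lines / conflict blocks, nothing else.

Final LEFT:  [bravo, kilo, kilo, echo, golf]
Final RIGHT: [india, hotel, juliet, bravo, hotel]
i=0: BASE=alpha L=bravo R=india all differ -> CONFLICT
i=1: L=kilo=BASE, R=hotel -> take RIGHT -> hotel
i=2: L=kilo=BASE, R=juliet -> take RIGHT -> juliet
i=3: BASE=india L=echo R=bravo all differ -> CONFLICT
i=4: L=golf=BASE, R=hotel -> take RIGHT -> hotel

Answer: <<<<<<< LEFT
bravo
=======
india
>>>>>>> RIGHT
hotel
juliet
<<<<<<< LEFT
echo
=======
bravo
>>>>>>> RIGHT
hotel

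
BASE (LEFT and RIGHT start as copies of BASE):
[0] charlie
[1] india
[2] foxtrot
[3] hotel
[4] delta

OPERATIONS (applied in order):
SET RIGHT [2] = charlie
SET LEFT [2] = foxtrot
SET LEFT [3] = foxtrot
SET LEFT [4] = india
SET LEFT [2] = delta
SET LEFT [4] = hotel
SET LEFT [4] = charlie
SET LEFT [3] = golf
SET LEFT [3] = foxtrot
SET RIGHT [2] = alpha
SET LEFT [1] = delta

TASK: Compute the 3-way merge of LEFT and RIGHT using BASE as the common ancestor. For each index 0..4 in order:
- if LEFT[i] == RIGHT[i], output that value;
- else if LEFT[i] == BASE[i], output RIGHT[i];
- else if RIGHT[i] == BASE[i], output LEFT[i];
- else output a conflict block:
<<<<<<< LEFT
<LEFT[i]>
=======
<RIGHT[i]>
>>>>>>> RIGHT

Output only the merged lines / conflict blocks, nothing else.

Final LEFT:  [charlie, delta, delta, foxtrot, charlie]
Final RIGHT: [charlie, india, alpha, hotel, delta]
i=0: L=charlie R=charlie -> agree -> charlie
i=1: L=delta, R=india=BASE -> take LEFT -> delta
i=2: BASE=foxtrot L=delta R=alpha all differ -> CONFLICT
i=3: L=foxtrot, R=hotel=BASE -> take LEFT -> foxtrot
i=4: L=charlie, R=delta=BASE -> take LEFT -> charlie

Answer: charlie
delta
<<<<<<< LEFT
delta
=======
alpha
>>>>>>> RIGHT
foxtrot
charlie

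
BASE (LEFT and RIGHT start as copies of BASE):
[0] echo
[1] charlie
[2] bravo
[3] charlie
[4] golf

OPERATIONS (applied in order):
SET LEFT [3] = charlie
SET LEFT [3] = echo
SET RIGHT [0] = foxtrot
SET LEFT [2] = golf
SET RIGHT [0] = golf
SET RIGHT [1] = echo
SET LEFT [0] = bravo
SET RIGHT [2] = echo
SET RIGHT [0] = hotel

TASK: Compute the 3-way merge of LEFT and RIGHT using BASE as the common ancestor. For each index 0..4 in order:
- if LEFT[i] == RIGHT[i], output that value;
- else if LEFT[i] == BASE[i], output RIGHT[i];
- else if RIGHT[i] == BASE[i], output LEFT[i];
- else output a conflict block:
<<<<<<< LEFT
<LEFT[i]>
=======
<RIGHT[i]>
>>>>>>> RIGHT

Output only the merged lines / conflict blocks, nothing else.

Answer: <<<<<<< LEFT
bravo
=======
hotel
>>>>>>> RIGHT
echo
<<<<<<< LEFT
golf
=======
echo
>>>>>>> RIGHT
echo
golf

Derivation:
Final LEFT:  [bravo, charlie, golf, echo, golf]
Final RIGHT: [hotel, echo, echo, charlie, golf]
i=0: BASE=echo L=bravo R=hotel all differ -> CONFLICT
i=1: L=charlie=BASE, R=echo -> take RIGHT -> echo
i=2: BASE=bravo L=golf R=echo all differ -> CONFLICT
i=3: L=echo, R=charlie=BASE -> take LEFT -> echo
i=4: L=golf R=golf -> agree -> golf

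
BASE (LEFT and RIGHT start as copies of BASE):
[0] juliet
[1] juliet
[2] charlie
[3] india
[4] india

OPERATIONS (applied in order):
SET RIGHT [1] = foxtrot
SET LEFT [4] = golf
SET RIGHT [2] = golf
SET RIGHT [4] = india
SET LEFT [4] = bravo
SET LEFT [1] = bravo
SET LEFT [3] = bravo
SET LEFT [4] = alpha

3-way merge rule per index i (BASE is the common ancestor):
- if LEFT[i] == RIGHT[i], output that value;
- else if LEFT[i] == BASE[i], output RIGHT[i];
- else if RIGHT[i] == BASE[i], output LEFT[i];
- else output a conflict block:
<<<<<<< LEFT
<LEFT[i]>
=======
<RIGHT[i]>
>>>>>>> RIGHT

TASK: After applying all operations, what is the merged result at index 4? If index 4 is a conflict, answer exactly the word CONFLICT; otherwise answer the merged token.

Answer: alpha

Derivation:
Final LEFT:  [juliet, bravo, charlie, bravo, alpha]
Final RIGHT: [juliet, foxtrot, golf, india, india]
i=0: L=juliet R=juliet -> agree -> juliet
i=1: BASE=juliet L=bravo R=foxtrot all differ -> CONFLICT
i=2: L=charlie=BASE, R=golf -> take RIGHT -> golf
i=3: L=bravo, R=india=BASE -> take LEFT -> bravo
i=4: L=alpha, R=india=BASE -> take LEFT -> alpha
Index 4 -> alpha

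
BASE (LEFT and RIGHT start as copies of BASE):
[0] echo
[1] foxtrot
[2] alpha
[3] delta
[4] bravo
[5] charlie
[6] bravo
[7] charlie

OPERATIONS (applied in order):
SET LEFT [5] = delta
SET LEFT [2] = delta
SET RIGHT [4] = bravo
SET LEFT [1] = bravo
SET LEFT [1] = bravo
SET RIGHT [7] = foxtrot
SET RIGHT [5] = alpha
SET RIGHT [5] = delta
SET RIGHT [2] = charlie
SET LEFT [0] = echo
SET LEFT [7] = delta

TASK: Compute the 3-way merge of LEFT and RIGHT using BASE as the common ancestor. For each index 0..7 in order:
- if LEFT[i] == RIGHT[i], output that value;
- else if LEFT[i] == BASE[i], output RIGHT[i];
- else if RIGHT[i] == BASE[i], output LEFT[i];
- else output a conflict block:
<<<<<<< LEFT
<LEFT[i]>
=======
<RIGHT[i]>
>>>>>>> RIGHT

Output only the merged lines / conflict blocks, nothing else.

Answer: echo
bravo
<<<<<<< LEFT
delta
=======
charlie
>>>>>>> RIGHT
delta
bravo
delta
bravo
<<<<<<< LEFT
delta
=======
foxtrot
>>>>>>> RIGHT

Derivation:
Final LEFT:  [echo, bravo, delta, delta, bravo, delta, bravo, delta]
Final RIGHT: [echo, foxtrot, charlie, delta, bravo, delta, bravo, foxtrot]
i=0: L=echo R=echo -> agree -> echo
i=1: L=bravo, R=foxtrot=BASE -> take LEFT -> bravo
i=2: BASE=alpha L=delta R=charlie all differ -> CONFLICT
i=3: L=delta R=delta -> agree -> delta
i=4: L=bravo R=bravo -> agree -> bravo
i=5: L=delta R=delta -> agree -> delta
i=6: L=bravo R=bravo -> agree -> bravo
i=7: BASE=charlie L=delta R=foxtrot all differ -> CONFLICT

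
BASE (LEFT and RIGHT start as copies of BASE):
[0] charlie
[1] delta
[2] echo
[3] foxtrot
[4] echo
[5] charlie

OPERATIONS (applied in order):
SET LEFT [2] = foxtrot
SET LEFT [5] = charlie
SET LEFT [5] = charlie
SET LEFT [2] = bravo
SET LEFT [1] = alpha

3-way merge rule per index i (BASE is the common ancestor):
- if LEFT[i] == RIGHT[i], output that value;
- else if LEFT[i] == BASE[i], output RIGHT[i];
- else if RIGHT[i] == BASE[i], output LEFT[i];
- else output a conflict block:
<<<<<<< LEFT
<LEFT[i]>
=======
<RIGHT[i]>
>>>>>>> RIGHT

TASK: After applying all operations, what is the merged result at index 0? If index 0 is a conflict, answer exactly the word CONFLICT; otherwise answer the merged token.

Final LEFT:  [charlie, alpha, bravo, foxtrot, echo, charlie]
Final RIGHT: [charlie, delta, echo, foxtrot, echo, charlie]
i=0: L=charlie R=charlie -> agree -> charlie
i=1: L=alpha, R=delta=BASE -> take LEFT -> alpha
i=2: L=bravo, R=echo=BASE -> take LEFT -> bravo
i=3: L=foxtrot R=foxtrot -> agree -> foxtrot
i=4: L=echo R=echo -> agree -> echo
i=5: L=charlie R=charlie -> agree -> charlie
Index 0 -> charlie

Answer: charlie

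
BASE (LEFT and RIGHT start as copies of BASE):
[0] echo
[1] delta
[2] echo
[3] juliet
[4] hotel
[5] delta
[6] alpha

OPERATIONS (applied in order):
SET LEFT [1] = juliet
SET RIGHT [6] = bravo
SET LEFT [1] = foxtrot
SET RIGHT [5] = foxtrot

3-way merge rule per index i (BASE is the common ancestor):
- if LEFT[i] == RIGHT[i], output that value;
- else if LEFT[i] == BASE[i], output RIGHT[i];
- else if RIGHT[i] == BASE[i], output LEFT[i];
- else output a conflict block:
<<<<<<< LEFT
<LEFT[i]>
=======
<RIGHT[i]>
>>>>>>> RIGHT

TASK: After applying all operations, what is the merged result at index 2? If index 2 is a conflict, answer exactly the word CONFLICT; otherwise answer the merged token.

Answer: echo

Derivation:
Final LEFT:  [echo, foxtrot, echo, juliet, hotel, delta, alpha]
Final RIGHT: [echo, delta, echo, juliet, hotel, foxtrot, bravo]
i=0: L=echo R=echo -> agree -> echo
i=1: L=foxtrot, R=delta=BASE -> take LEFT -> foxtrot
i=2: L=echo R=echo -> agree -> echo
i=3: L=juliet R=juliet -> agree -> juliet
i=4: L=hotel R=hotel -> agree -> hotel
i=5: L=delta=BASE, R=foxtrot -> take RIGHT -> foxtrot
i=6: L=alpha=BASE, R=bravo -> take RIGHT -> bravo
Index 2 -> echo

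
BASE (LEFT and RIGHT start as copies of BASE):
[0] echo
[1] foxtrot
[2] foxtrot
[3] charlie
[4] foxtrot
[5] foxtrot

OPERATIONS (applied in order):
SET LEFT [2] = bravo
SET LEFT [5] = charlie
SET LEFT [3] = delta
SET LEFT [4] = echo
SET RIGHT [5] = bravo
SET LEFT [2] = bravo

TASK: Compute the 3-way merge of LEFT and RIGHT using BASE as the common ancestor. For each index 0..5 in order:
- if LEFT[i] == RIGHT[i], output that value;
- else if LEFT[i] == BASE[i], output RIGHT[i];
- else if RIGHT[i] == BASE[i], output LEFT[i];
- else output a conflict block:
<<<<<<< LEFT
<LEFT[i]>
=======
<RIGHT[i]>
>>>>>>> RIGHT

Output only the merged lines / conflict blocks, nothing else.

Final LEFT:  [echo, foxtrot, bravo, delta, echo, charlie]
Final RIGHT: [echo, foxtrot, foxtrot, charlie, foxtrot, bravo]
i=0: L=echo R=echo -> agree -> echo
i=1: L=foxtrot R=foxtrot -> agree -> foxtrot
i=2: L=bravo, R=foxtrot=BASE -> take LEFT -> bravo
i=3: L=delta, R=charlie=BASE -> take LEFT -> delta
i=4: L=echo, R=foxtrot=BASE -> take LEFT -> echo
i=5: BASE=foxtrot L=charlie R=bravo all differ -> CONFLICT

Answer: echo
foxtrot
bravo
delta
echo
<<<<<<< LEFT
charlie
=======
bravo
>>>>>>> RIGHT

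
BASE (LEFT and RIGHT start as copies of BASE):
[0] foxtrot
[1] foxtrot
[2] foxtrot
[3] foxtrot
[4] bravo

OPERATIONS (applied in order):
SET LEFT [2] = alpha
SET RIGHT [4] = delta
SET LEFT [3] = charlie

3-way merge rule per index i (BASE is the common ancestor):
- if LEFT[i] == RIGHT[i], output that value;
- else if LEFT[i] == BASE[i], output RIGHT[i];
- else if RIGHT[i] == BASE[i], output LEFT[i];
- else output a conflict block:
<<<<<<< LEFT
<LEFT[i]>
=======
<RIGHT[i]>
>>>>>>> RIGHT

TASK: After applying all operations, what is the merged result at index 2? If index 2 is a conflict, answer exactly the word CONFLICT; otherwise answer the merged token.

Answer: alpha

Derivation:
Final LEFT:  [foxtrot, foxtrot, alpha, charlie, bravo]
Final RIGHT: [foxtrot, foxtrot, foxtrot, foxtrot, delta]
i=0: L=foxtrot R=foxtrot -> agree -> foxtrot
i=1: L=foxtrot R=foxtrot -> agree -> foxtrot
i=2: L=alpha, R=foxtrot=BASE -> take LEFT -> alpha
i=3: L=charlie, R=foxtrot=BASE -> take LEFT -> charlie
i=4: L=bravo=BASE, R=delta -> take RIGHT -> delta
Index 2 -> alpha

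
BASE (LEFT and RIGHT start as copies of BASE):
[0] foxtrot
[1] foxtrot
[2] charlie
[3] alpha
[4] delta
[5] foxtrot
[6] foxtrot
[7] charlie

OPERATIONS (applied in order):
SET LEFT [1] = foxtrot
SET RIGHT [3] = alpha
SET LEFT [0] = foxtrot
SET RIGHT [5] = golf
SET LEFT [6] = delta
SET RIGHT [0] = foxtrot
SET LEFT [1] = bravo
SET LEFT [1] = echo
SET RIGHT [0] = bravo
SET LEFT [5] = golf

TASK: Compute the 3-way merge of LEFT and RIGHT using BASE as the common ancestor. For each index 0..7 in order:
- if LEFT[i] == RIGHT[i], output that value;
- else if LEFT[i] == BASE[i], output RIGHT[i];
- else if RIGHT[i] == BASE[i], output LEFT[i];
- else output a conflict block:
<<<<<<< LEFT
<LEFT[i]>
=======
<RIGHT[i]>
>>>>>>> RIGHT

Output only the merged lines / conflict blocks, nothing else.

Final LEFT:  [foxtrot, echo, charlie, alpha, delta, golf, delta, charlie]
Final RIGHT: [bravo, foxtrot, charlie, alpha, delta, golf, foxtrot, charlie]
i=0: L=foxtrot=BASE, R=bravo -> take RIGHT -> bravo
i=1: L=echo, R=foxtrot=BASE -> take LEFT -> echo
i=2: L=charlie R=charlie -> agree -> charlie
i=3: L=alpha R=alpha -> agree -> alpha
i=4: L=delta R=delta -> agree -> delta
i=5: L=golf R=golf -> agree -> golf
i=6: L=delta, R=foxtrot=BASE -> take LEFT -> delta
i=7: L=charlie R=charlie -> agree -> charlie

Answer: bravo
echo
charlie
alpha
delta
golf
delta
charlie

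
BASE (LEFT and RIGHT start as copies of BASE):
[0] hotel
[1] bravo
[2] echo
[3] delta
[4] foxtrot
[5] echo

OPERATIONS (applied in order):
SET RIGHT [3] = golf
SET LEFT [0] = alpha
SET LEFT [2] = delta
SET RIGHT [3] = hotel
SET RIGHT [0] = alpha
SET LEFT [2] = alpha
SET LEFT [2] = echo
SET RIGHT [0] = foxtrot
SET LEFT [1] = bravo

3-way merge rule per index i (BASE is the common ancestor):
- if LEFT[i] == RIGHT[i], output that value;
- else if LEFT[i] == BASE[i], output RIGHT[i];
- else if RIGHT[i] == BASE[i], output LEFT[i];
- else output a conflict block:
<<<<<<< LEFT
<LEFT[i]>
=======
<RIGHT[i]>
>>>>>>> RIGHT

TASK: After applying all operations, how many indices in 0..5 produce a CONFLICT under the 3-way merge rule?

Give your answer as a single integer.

Answer: 1

Derivation:
Final LEFT:  [alpha, bravo, echo, delta, foxtrot, echo]
Final RIGHT: [foxtrot, bravo, echo, hotel, foxtrot, echo]
i=0: BASE=hotel L=alpha R=foxtrot all differ -> CONFLICT
i=1: L=bravo R=bravo -> agree -> bravo
i=2: L=echo R=echo -> agree -> echo
i=3: L=delta=BASE, R=hotel -> take RIGHT -> hotel
i=4: L=foxtrot R=foxtrot -> agree -> foxtrot
i=5: L=echo R=echo -> agree -> echo
Conflict count: 1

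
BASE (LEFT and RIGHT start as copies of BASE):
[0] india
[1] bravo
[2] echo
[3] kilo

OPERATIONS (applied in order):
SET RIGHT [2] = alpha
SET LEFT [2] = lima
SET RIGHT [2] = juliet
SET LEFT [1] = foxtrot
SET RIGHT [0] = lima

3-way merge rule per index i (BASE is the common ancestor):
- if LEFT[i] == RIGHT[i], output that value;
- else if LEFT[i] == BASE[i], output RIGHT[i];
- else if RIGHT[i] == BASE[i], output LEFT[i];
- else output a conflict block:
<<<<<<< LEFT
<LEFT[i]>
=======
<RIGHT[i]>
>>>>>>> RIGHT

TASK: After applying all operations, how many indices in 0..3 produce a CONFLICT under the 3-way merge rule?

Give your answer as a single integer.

Answer: 1

Derivation:
Final LEFT:  [india, foxtrot, lima, kilo]
Final RIGHT: [lima, bravo, juliet, kilo]
i=0: L=india=BASE, R=lima -> take RIGHT -> lima
i=1: L=foxtrot, R=bravo=BASE -> take LEFT -> foxtrot
i=2: BASE=echo L=lima R=juliet all differ -> CONFLICT
i=3: L=kilo R=kilo -> agree -> kilo
Conflict count: 1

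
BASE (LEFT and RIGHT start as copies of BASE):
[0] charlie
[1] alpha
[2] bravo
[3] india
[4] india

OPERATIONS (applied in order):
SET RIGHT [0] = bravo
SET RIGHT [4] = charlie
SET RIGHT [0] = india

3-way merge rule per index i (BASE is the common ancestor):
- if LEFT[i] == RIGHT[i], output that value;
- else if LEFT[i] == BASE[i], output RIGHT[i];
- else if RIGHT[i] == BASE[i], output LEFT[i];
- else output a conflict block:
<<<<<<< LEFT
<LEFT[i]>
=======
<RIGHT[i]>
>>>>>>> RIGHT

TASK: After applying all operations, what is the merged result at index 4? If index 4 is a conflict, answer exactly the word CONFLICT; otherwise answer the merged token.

Final LEFT:  [charlie, alpha, bravo, india, india]
Final RIGHT: [india, alpha, bravo, india, charlie]
i=0: L=charlie=BASE, R=india -> take RIGHT -> india
i=1: L=alpha R=alpha -> agree -> alpha
i=2: L=bravo R=bravo -> agree -> bravo
i=3: L=india R=india -> agree -> india
i=4: L=india=BASE, R=charlie -> take RIGHT -> charlie
Index 4 -> charlie

Answer: charlie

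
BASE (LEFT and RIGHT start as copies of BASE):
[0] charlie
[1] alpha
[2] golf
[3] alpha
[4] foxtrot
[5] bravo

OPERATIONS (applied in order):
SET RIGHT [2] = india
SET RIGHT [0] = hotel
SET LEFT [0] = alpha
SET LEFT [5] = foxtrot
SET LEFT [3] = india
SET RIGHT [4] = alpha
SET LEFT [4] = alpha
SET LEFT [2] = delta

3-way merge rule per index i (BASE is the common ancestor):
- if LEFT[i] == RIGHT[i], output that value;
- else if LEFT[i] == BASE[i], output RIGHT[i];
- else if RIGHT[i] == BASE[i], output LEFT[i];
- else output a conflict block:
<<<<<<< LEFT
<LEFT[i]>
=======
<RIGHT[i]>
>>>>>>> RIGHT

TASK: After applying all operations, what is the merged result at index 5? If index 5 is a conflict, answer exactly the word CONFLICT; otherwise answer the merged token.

Answer: foxtrot

Derivation:
Final LEFT:  [alpha, alpha, delta, india, alpha, foxtrot]
Final RIGHT: [hotel, alpha, india, alpha, alpha, bravo]
i=0: BASE=charlie L=alpha R=hotel all differ -> CONFLICT
i=1: L=alpha R=alpha -> agree -> alpha
i=2: BASE=golf L=delta R=india all differ -> CONFLICT
i=3: L=india, R=alpha=BASE -> take LEFT -> india
i=4: L=alpha R=alpha -> agree -> alpha
i=5: L=foxtrot, R=bravo=BASE -> take LEFT -> foxtrot
Index 5 -> foxtrot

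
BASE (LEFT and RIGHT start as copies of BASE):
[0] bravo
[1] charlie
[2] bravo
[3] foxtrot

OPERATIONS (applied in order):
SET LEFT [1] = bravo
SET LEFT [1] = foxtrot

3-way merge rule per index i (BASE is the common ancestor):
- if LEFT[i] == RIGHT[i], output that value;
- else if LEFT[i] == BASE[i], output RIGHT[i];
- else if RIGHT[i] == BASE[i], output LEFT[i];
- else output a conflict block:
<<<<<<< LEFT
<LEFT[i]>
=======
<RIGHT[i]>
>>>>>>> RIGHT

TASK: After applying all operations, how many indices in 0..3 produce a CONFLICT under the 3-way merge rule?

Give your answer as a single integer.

Answer: 0

Derivation:
Final LEFT:  [bravo, foxtrot, bravo, foxtrot]
Final RIGHT: [bravo, charlie, bravo, foxtrot]
i=0: L=bravo R=bravo -> agree -> bravo
i=1: L=foxtrot, R=charlie=BASE -> take LEFT -> foxtrot
i=2: L=bravo R=bravo -> agree -> bravo
i=3: L=foxtrot R=foxtrot -> agree -> foxtrot
Conflict count: 0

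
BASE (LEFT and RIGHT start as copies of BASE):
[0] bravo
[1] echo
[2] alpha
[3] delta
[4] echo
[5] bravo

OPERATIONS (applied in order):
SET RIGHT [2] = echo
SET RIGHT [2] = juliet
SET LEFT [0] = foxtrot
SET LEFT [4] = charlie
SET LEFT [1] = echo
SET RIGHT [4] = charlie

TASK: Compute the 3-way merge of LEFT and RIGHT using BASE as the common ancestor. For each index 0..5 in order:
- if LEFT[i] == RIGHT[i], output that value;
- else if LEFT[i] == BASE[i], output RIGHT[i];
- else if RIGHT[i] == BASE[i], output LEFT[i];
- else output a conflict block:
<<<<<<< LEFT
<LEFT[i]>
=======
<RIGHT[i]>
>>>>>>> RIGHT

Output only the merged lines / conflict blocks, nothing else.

Answer: foxtrot
echo
juliet
delta
charlie
bravo

Derivation:
Final LEFT:  [foxtrot, echo, alpha, delta, charlie, bravo]
Final RIGHT: [bravo, echo, juliet, delta, charlie, bravo]
i=0: L=foxtrot, R=bravo=BASE -> take LEFT -> foxtrot
i=1: L=echo R=echo -> agree -> echo
i=2: L=alpha=BASE, R=juliet -> take RIGHT -> juliet
i=3: L=delta R=delta -> agree -> delta
i=4: L=charlie R=charlie -> agree -> charlie
i=5: L=bravo R=bravo -> agree -> bravo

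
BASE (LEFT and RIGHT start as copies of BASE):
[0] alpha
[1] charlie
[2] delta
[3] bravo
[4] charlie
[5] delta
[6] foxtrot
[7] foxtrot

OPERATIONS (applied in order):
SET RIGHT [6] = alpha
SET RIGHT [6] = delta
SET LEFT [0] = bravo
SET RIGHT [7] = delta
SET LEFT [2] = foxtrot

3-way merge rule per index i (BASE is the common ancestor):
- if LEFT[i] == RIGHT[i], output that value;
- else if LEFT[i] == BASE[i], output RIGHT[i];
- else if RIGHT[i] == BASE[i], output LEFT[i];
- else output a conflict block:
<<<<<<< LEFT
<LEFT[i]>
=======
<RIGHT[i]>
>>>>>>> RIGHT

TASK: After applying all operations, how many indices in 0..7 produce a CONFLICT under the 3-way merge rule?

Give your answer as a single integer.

Answer: 0

Derivation:
Final LEFT:  [bravo, charlie, foxtrot, bravo, charlie, delta, foxtrot, foxtrot]
Final RIGHT: [alpha, charlie, delta, bravo, charlie, delta, delta, delta]
i=0: L=bravo, R=alpha=BASE -> take LEFT -> bravo
i=1: L=charlie R=charlie -> agree -> charlie
i=2: L=foxtrot, R=delta=BASE -> take LEFT -> foxtrot
i=3: L=bravo R=bravo -> agree -> bravo
i=4: L=charlie R=charlie -> agree -> charlie
i=5: L=delta R=delta -> agree -> delta
i=6: L=foxtrot=BASE, R=delta -> take RIGHT -> delta
i=7: L=foxtrot=BASE, R=delta -> take RIGHT -> delta
Conflict count: 0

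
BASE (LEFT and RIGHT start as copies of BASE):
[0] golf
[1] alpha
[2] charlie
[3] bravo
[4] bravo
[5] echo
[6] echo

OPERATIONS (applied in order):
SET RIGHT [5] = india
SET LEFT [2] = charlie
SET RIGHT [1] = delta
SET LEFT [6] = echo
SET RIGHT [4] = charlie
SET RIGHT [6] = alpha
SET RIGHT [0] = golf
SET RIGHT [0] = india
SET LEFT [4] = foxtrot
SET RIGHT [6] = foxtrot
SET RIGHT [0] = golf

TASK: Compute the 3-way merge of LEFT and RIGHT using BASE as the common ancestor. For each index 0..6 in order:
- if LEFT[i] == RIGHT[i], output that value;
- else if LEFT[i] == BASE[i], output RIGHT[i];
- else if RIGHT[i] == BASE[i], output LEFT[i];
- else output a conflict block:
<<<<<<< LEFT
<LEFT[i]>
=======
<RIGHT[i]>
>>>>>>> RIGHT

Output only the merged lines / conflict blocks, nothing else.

Final LEFT:  [golf, alpha, charlie, bravo, foxtrot, echo, echo]
Final RIGHT: [golf, delta, charlie, bravo, charlie, india, foxtrot]
i=0: L=golf R=golf -> agree -> golf
i=1: L=alpha=BASE, R=delta -> take RIGHT -> delta
i=2: L=charlie R=charlie -> agree -> charlie
i=3: L=bravo R=bravo -> agree -> bravo
i=4: BASE=bravo L=foxtrot R=charlie all differ -> CONFLICT
i=5: L=echo=BASE, R=india -> take RIGHT -> india
i=6: L=echo=BASE, R=foxtrot -> take RIGHT -> foxtrot

Answer: golf
delta
charlie
bravo
<<<<<<< LEFT
foxtrot
=======
charlie
>>>>>>> RIGHT
india
foxtrot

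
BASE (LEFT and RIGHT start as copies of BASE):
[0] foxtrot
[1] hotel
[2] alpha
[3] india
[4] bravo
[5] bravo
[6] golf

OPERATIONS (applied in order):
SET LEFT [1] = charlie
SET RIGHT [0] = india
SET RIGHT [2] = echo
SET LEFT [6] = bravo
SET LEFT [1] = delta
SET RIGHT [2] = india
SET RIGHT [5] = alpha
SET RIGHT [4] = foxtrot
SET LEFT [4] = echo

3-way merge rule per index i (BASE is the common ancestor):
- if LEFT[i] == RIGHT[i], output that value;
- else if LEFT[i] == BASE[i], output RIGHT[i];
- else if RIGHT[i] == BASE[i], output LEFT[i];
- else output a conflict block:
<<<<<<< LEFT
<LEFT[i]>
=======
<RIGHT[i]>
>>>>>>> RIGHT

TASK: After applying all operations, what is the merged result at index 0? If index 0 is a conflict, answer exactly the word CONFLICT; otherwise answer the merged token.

Answer: india

Derivation:
Final LEFT:  [foxtrot, delta, alpha, india, echo, bravo, bravo]
Final RIGHT: [india, hotel, india, india, foxtrot, alpha, golf]
i=0: L=foxtrot=BASE, R=india -> take RIGHT -> india
i=1: L=delta, R=hotel=BASE -> take LEFT -> delta
i=2: L=alpha=BASE, R=india -> take RIGHT -> india
i=3: L=india R=india -> agree -> india
i=4: BASE=bravo L=echo R=foxtrot all differ -> CONFLICT
i=5: L=bravo=BASE, R=alpha -> take RIGHT -> alpha
i=6: L=bravo, R=golf=BASE -> take LEFT -> bravo
Index 0 -> india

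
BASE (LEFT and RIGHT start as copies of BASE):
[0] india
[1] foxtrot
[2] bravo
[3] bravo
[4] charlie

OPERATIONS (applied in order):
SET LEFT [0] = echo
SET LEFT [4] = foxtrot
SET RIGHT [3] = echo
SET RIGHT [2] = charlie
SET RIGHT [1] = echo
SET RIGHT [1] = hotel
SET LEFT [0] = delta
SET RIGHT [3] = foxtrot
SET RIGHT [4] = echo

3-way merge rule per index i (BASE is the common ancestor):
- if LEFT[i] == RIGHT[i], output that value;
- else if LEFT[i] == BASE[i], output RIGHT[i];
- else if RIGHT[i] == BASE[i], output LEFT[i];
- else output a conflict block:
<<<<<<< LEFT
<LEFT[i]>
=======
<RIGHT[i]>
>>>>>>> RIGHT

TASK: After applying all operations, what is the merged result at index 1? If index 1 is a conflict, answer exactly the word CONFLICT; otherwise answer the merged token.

Answer: hotel

Derivation:
Final LEFT:  [delta, foxtrot, bravo, bravo, foxtrot]
Final RIGHT: [india, hotel, charlie, foxtrot, echo]
i=0: L=delta, R=india=BASE -> take LEFT -> delta
i=1: L=foxtrot=BASE, R=hotel -> take RIGHT -> hotel
i=2: L=bravo=BASE, R=charlie -> take RIGHT -> charlie
i=3: L=bravo=BASE, R=foxtrot -> take RIGHT -> foxtrot
i=4: BASE=charlie L=foxtrot R=echo all differ -> CONFLICT
Index 1 -> hotel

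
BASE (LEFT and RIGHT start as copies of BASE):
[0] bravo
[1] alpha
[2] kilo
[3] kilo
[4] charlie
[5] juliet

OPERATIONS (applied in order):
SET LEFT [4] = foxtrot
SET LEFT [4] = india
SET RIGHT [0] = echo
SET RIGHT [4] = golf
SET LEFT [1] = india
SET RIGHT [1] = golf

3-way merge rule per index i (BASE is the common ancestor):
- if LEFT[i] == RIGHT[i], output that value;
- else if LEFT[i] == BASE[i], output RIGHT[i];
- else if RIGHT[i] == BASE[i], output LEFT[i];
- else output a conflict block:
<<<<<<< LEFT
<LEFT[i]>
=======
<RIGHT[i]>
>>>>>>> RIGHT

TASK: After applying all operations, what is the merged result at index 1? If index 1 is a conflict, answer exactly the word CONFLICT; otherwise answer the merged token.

Final LEFT:  [bravo, india, kilo, kilo, india, juliet]
Final RIGHT: [echo, golf, kilo, kilo, golf, juliet]
i=0: L=bravo=BASE, R=echo -> take RIGHT -> echo
i=1: BASE=alpha L=india R=golf all differ -> CONFLICT
i=2: L=kilo R=kilo -> agree -> kilo
i=3: L=kilo R=kilo -> agree -> kilo
i=4: BASE=charlie L=india R=golf all differ -> CONFLICT
i=5: L=juliet R=juliet -> agree -> juliet
Index 1 -> CONFLICT

Answer: CONFLICT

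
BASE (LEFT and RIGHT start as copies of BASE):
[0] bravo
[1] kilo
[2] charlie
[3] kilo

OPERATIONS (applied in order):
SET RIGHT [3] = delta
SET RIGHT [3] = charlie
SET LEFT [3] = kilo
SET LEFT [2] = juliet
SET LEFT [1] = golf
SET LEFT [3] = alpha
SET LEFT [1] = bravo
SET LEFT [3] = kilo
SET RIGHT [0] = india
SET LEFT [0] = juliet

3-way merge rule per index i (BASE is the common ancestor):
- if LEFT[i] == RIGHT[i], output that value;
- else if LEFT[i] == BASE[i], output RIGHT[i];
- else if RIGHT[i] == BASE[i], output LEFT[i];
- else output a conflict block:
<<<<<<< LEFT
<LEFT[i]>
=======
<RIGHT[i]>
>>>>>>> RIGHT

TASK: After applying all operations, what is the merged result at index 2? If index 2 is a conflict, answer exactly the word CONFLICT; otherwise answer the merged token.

Final LEFT:  [juliet, bravo, juliet, kilo]
Final RIGHT: [india, kilo, charlie, charlie]
i=0: BASE=bravo L=juliet R=india all differ -> CONFLICT
i=1: L=bravo, R=kilo=BASE -> take LEFT -> bravo
i=2: L=juliet, R=charlie=BASE -> take LEFT -> juliet
i=3: L=kilo=BASE, R=charlie -> take RIGHT -> charlie
Index 2 -> juliet

Answer: juliet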